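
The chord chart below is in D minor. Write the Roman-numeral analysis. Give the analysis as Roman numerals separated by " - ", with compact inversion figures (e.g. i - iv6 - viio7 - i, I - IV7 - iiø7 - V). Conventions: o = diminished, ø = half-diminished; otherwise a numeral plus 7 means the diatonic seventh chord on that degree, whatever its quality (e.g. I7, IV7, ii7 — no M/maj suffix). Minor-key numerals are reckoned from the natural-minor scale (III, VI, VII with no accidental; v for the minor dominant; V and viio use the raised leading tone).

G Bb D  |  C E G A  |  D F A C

G-Bb-D has root G, degree 4 in D minor, so iv.
C-E-G-A has root A, degree 5 in D minor, so v65.
D-F-A-C: minor seventh chord on D = scale degree 1 → i7.

iv - v65 - i7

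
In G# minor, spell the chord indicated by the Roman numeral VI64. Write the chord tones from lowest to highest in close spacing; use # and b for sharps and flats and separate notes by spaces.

B E G#

The numeral's case and figure indicate a major triad. In G# minor its root, the submediant, is E.
Stacking thirds from E gives E-G#-B.
With the 64 figure the chord is in second inversion; from the bass B upward in close position it reads B-E-G#.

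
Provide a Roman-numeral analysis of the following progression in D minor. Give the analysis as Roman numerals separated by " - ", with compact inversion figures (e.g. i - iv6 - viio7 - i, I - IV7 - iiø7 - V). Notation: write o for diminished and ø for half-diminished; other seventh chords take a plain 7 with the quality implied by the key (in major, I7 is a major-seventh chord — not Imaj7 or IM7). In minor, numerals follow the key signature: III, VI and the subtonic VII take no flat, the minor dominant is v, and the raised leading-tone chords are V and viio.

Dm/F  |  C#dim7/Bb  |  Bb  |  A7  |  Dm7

i6 - viio42 - VI - V7 - i7

Dm/F: minor triad on D = scale degree 1 → i6.
C#dim7/Bb has root C#, degree 7 in D minor, so viio42.
Bb: major triad on Bb = scale degree 6 → VI.
A7: dominant seventh chord on A = scale degree 5 → V7.
Dm7: root D is the tonic; minor seventh chord there is i7.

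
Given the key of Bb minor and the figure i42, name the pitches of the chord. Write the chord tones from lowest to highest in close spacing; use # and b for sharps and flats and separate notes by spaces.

The numeral's case and figure indicate a minor seventh chord. In Bb minor its root, the first degree, is Bb.
That chord is spelled Bb-Db-F-Ab.
With the 42 figure the chord is in third inversion; from the bass Ab upward in close position it reads Ab-Bb-Db-F.

Ab Bb Db F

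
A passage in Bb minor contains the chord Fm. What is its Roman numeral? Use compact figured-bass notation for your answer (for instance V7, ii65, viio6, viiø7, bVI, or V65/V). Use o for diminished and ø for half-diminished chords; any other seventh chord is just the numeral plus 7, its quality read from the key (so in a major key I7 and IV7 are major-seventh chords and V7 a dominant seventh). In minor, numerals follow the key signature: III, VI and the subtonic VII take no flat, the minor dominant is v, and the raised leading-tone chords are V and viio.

v

Stacked in thirds the chord is F-Ab-C: a minor triad on F.
F is scale degree 5 in Bb minor, and a minor triad on that degree is written v.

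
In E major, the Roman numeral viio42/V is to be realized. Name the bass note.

G

The applied chord viio42/V is rooted on A#: A#-C#-E-G.
The figure 42 means third inversion — the seventh is in the bass.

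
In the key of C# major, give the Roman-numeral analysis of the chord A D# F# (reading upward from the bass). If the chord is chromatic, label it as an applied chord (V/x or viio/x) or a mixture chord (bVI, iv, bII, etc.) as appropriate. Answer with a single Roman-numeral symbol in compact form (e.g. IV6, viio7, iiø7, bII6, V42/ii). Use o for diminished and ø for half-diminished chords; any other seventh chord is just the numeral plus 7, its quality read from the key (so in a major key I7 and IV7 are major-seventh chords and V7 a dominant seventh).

The pitches D#-F#-A form a diminished triad rooted on D#.
D# is the second degree of C# major. This is the diminished supertonic triad, borrowed from the parallel minor.
With A in the bass the chord is in second inversion, so the figured bass is 64.

iio64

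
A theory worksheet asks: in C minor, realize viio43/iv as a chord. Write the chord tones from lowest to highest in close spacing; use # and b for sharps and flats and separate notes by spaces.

The slash marks an applied leading-tone chord: viio of iv. In C minor, iv is F, so the leading tone to it is E, a half step below.
Building a fully diminished seventh chord on E gives E-G-Bb-Db.
With the 43 figure the chord is in second inversion; from the bass Bb upward in close position it reads Bb-Db-E-G.

Bb Db E G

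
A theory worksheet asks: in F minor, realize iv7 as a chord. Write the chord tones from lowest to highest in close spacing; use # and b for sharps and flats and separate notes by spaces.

In F minor, scale degree 4 is Bb, and the diatonic chord built there is a minor seventh chord.
Stacking thirds from Bb gives Bb-Db-F-Ab.

Bb Db F Ab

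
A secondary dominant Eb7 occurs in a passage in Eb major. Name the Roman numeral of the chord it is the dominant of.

The chord is a dominant seventh chord on Eb.
A dominant resolves down a perfect fifth: Eb → Ab. In Eb major, Ab is scale degree 4, i.e. IV.

IV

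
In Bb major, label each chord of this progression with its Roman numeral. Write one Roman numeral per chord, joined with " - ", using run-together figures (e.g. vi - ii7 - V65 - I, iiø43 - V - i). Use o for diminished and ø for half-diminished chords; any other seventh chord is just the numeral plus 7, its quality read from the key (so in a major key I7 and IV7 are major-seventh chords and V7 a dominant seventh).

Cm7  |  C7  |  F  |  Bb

Cm7: root C is the supertonic; minor seventh chord there is ii7.
C7: a dominant seventh chord on C, the applied dominant of V → V7/V.
F: root F is the dominant; major triad there is V.
Bb: root Bb is the tonic; major triad there is I.

ii7 - V7/V - V - I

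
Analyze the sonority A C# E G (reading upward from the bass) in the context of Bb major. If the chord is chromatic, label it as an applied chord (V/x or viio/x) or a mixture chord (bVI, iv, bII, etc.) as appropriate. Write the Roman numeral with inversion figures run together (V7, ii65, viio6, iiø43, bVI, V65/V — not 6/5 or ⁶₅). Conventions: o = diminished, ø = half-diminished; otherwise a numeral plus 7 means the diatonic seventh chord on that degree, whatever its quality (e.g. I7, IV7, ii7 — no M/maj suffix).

The pitches A-C#-E-G form a dominant seventh chord rooted on A.
A is not a diatonic chord root with this quality in Bb major, but it lies a perfect fifth above D (iii), so the chord functions as an applied dominant of iii.

V7/iii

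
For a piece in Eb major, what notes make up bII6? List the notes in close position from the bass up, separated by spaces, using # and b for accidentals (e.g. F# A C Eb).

bII6 is the Neapolitan sixth — a major triad on the lowered second degree, here in its customary first inversion. In Eb major that root is Fb.
So the chord is Fb-Ab-Cb.
The figured bass 6 indicates first inversion, placing the third (Ab) in the bass: Ab-Cb-Fb.

Ab Cb Fb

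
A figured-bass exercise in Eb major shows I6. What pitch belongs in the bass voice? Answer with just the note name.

I in Eb major has root Eb; the chord is Eb-G-Bb.
The figure 6 means first inversion — the third is in the bass.

G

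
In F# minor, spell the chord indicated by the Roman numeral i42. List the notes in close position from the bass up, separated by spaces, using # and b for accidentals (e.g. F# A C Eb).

The numeral's case and figure indicate a minor seventh chord. In F# minor its root, the tonic, is F#.
That chord is spelled F#-A-C#-E.
The figured bass 42 indicates third inversion, placing the seventh (E) in the bass: E-F#-A-C#.

E F# A C#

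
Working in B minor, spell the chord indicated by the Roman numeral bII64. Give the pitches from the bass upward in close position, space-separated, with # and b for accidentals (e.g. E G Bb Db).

Scale degree 2 in B minor is C#; lowering it a half step gives C. bII64 is the Neapolitan chord — a major triad on the lowered second degree.
So the chord is C-E-G.
The figured bass 64 indicates second inversion, placing the fifth (G) in the bass: G-C-E.

G C E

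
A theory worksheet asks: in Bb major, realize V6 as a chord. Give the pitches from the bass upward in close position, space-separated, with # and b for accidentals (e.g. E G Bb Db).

A C F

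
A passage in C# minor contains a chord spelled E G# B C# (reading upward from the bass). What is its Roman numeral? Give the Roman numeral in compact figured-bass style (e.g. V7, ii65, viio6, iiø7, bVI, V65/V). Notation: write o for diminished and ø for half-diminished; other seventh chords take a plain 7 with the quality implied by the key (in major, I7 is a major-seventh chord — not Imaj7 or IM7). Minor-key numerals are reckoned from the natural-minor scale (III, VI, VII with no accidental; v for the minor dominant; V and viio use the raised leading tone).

i65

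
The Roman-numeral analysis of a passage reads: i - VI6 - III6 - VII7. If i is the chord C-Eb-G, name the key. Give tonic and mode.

C minor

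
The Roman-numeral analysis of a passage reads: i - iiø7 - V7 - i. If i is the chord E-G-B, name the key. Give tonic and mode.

The chord Em is a minor triad rooted on E; its label is i.
If E is scale degree 1 and the mode makes that degree carry a minor triad, the tonic is E and the mode is minor.

E minor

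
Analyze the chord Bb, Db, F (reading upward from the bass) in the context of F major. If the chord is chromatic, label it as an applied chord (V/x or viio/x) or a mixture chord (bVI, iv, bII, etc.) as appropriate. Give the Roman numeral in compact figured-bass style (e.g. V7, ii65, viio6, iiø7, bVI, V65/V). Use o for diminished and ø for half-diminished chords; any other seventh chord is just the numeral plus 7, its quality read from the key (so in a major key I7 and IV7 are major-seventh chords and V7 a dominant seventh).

iv

The pitches Bb-Db-F form a minor triad rooted on Bb.
Bb is the fourth degree of F major. This is the minor subdominant, borrowed from the parallel minor.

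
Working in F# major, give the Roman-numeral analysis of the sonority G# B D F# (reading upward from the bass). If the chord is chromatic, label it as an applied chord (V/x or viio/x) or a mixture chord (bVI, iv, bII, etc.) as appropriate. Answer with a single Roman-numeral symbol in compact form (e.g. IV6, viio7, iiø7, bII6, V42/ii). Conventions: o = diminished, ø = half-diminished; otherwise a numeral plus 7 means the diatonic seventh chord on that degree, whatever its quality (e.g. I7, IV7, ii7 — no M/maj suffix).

iiø7

The pitches G#-B-D-F# form a half-diminished seventh chord rooted on G#.
G# is the second degree of F# major. This is the half-diminished supertonic seventh, borrowed from the parallel minor.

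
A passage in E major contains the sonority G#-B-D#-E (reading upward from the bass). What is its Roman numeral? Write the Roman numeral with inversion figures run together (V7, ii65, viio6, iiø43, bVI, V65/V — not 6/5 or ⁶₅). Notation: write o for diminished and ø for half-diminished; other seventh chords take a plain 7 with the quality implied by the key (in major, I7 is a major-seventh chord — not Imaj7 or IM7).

I65

Stacked in thirds the chord is E-G#-B-D#: a major seventh chord on E.
E is scale degree 1 in E major, and a major seventh chord on that degree is written I7.
With G# in the bass the chord is in first inversion, so the figured bass is 65.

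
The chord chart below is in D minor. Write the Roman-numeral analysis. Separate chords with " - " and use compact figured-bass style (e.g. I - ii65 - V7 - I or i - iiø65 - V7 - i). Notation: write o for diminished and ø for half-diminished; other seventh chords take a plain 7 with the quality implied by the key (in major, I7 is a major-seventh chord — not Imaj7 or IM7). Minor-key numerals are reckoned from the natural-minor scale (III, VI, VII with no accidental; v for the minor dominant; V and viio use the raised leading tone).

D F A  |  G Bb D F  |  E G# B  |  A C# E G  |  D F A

i - iv7 - V/V - V7 - i

D-F-A has root D, degree 1 in D minor, so i.
G-Bb-D-F: root G is the subdominant; minor seventh chord there is iv7.
E-G#-B is the secondary dominant of V (major triad on E): V/V.
A-C#-E-G has root A, degree 5 in D minor, so V7.
D-F-A: root D is the tonic; minor triad there is i.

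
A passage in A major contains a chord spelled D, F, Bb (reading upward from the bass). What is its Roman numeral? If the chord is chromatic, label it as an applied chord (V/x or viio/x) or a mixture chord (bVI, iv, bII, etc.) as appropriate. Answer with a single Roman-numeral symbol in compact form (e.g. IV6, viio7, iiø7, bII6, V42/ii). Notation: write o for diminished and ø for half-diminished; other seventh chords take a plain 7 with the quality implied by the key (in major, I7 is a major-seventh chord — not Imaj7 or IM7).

bII6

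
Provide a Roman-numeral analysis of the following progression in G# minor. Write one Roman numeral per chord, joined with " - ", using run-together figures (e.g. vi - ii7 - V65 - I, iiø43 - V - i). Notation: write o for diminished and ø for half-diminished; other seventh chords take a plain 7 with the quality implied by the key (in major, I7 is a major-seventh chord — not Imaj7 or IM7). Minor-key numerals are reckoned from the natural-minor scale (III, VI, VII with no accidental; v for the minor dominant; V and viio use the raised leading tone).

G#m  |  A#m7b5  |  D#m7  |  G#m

G#m: root G# is the tonic; minor triad there is i.
A#m7b5: root A# is the supertonic; half-diminished seventh chord there is iiø7.
D#m7: minor seventh chord on D# = scale degree 5 → v7.
G#m has root G#, degree 1 in G# minor, so i.

i - iiø7 - v7 - i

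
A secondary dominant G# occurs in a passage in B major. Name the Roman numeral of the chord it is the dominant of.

ii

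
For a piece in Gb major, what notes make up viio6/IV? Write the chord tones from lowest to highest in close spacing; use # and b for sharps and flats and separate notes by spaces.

Db Fb Bb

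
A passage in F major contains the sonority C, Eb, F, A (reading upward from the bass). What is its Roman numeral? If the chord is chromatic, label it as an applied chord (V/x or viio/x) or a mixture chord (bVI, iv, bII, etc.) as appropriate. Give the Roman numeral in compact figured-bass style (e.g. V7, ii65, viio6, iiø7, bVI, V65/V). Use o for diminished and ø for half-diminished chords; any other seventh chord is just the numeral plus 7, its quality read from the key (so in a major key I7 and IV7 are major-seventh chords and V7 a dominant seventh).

Stacked in thirds the chord is F-A-C-Eb: a dominant seventh chord on F.
F is not a diatonic chord root with this quality in F major, but it lies a perfect fifth above Bb (IV), so the chord functions as an applied dominant of IV.
With C in the bass the chord is in second inversion, so the figured bass is 43.

V43/IV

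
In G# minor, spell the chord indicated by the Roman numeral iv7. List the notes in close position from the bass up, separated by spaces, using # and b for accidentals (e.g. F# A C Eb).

C# E G# B

The numeral's case and figure indicate a minor seventh chord. In G# minor its root, the subdominant, is C#.
That chord is spelled C#-E-G#-B.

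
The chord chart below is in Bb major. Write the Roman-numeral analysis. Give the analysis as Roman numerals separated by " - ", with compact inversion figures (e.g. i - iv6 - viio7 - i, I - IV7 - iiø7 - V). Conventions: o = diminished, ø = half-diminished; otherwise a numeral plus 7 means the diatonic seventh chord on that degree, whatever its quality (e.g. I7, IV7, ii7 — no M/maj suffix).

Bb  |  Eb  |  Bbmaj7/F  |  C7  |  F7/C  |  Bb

Bb: root Bb is the tonic; major triad there is I.
Eb has root Eb, degree 4 in Bb major, so IV.
Bbmaj7/F: root Bb is the tonic; major seventh chord there is I43.
C7: a dominant seventh chord on C, the applied dominant of V → V7/V.
F7/C: dominant seventh chord on F = scale degree 5 → V43.
Bb has root Bb, degree 1 in Bb major, so I.

I - IV - I43 - V7/V - V43 - I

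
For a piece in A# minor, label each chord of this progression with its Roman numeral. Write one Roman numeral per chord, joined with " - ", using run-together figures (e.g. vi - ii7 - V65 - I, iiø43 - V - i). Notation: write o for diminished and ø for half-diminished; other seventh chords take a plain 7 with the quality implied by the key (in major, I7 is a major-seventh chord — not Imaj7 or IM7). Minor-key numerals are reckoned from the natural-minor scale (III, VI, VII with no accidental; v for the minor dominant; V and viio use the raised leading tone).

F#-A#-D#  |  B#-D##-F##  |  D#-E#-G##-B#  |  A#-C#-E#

iv6 - V/V - V42 - i

F#-A#-D#: root D# is the subdominant; minor triad there is iv6.
B#-D##-F##: chromatic; B# is V of V, so V/V.
D#-E#-G##-B# has root E#, degree 5 in A# minor, so V42.
A#-C#-E#: root A# is the tonic; minor triad there is i.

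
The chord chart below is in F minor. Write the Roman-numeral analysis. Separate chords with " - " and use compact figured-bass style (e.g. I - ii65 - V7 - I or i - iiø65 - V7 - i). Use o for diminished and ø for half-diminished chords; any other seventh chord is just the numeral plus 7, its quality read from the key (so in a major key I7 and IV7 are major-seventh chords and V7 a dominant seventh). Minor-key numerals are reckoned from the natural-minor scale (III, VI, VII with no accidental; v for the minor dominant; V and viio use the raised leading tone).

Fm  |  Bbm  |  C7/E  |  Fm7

i - iv - V65 - i7

Fm: root F is the tonic; minor triad there is i.
Bbm has root Bb, degree 4 in F minor, so iv.
C7/E has root C, degree 5 in F minor, so V65.
Fm7: minor seventh chord on F = scale degree 1 → i7.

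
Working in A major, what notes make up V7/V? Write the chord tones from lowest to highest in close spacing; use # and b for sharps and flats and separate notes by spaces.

B D# F# A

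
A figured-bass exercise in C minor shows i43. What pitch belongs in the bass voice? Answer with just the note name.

i in C minor has root C; the chord is C-Eb-G-Bb.
The figure 43 means second inversion — the fifth is in the bass.

G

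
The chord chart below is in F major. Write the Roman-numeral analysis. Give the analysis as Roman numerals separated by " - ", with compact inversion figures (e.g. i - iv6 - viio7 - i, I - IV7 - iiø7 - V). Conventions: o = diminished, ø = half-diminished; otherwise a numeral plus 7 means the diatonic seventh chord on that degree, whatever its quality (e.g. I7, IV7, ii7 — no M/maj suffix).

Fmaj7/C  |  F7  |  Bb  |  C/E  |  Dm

Fmaj7/C has root F, degree 1 in F major, so I43.
F7: chromatic; F is V of IV, so V7/IV.
Bb: major triad on Bb = scale degree 4 → IV.
C/E has root C, degree 5 in F major, so V6.
Dm has root D, degree 6 in F major, so vi.

I43 - V7/IV - IV - V6 - vi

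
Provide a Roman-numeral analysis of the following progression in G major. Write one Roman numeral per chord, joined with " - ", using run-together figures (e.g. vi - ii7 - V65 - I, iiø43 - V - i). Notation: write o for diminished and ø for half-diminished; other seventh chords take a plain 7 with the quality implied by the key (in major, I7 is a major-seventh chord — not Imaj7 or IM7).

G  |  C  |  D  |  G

G has root G, degree 1 in G major, so I.
C: root C is the subdominant; major triad there is IV.
D has root D, degree 5 in G major, so V.
G: major triad on G = scale degree 1 → I.

I - IV - V - I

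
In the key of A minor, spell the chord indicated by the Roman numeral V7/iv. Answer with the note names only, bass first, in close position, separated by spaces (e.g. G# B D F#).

A C# E G

V7/iv is a secondary dominant — the dominant seventh of iv. iv in A minor is D, so the applied chord's root is A, a perfect fifth above.
Building a dominant seventh chord on A gives A-C#-E-G.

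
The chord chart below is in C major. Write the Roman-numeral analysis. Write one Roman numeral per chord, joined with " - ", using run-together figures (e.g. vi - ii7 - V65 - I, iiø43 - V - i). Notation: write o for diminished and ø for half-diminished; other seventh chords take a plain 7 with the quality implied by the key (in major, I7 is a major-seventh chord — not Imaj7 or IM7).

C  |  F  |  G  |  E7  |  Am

I - IV - V - V7/vi - vi

C has root C, degree 1 in C major, so I.
F: major triad on F = scale degree 4 → IV.
G: major triad on G = scale degree 5 → V.
E7: chromatic; E is V of vi, so V7/vi.
Am: root A is the submediant; minor triad there is vi.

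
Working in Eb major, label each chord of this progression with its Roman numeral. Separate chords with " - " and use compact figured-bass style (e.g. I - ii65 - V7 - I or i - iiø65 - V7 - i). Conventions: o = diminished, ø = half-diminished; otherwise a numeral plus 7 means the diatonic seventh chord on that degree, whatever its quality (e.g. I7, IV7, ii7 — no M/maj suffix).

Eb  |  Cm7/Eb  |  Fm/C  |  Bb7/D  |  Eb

I - vi65 - ii64 - V65 - I

Eb has root Eb, degree 1 in Eb major, so I.
Cm7/Eb: minor seventh chord on C = scale degree 6 → vi65.
Fm/C: minor triad on F = scale degree 2 → ii64.
Bb7/D: dominant seventh chord on Bb = scale degree 5 → V65.
Eb: root Eb is the tonic; major triad there is I.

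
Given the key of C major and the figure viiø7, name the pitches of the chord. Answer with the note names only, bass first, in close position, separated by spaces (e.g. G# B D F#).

B D F A

The numeral's case and figure indicate a half-diminished seventh chord. In C major its root, scale degree 7, is B.
That chord is spelled B-D-F-A.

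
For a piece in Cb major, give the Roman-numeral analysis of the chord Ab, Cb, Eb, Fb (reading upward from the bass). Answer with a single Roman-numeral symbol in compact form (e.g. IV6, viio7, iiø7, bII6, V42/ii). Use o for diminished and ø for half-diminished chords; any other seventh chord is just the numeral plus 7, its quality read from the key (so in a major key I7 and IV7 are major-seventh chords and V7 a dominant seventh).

IV65

The pitches Fb-Ab-Cb-Eb form a major seventh chord rooted on Fb.
In Cb major, Fb is the subdominant; the diatonic major seventh chord there is IV7.
With Ab in the bass the chord is in first inversion, so the figured bass is 65.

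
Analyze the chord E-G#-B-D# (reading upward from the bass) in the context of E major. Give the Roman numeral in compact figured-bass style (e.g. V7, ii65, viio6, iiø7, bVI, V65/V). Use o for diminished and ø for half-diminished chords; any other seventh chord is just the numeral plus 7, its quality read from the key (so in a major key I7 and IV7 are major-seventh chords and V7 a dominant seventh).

I7

Stacked in thirds the chord is E-G#-B-D#: a major seventh chord on E.
E is scale degree 1 in E major, and a major seventh chord on that degree is written I7.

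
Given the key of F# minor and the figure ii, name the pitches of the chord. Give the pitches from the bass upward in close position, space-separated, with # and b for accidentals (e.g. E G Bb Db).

G# B D#

Scale degree 2 in F# minor is G#; here the chord built on it is altered to a minor triad. ii is the minor supertonic, borrowed from the parallel major (the Dorian ii).
So the chord is G#-B-D#.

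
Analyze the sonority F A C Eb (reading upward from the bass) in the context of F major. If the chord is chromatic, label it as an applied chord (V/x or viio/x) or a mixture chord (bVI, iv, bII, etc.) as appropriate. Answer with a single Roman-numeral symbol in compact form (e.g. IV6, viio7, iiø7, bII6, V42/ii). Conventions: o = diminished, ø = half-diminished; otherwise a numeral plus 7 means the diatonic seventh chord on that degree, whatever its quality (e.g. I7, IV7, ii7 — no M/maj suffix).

V7/IV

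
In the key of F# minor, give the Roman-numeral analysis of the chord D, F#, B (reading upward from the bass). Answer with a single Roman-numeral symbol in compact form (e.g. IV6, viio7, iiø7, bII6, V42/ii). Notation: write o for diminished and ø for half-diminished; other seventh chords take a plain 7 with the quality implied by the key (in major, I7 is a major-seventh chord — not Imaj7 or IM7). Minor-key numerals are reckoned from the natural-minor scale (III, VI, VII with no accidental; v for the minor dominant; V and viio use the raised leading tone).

iv6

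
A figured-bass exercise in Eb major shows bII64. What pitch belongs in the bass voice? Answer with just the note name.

bII in Eb major has root Fb; the chord is Fb-Ab-Cb.
The figure 64 means second inversion — the fifth is in the bass.

Cb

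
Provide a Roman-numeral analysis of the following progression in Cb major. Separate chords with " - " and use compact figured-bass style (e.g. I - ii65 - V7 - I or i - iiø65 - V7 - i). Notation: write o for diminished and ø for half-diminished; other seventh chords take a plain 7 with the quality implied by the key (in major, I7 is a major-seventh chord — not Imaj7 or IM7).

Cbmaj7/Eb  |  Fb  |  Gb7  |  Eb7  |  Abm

Cbmaj7/Eb: major seventh chord on Cb = scale degree 1 → I65.
Fb has root Fb, degree 4 in Cb major, so IV.
Gb7: dominant seventh chord on Gb = scale degree 5 → V7.
Eb7: a dominant seventh chord on Eb, the applied dominant of vi → V7/vi.
Abm: root Ab is the submediant; minor triad there is vi.

I65 - IV - V7 - V7/vi - vi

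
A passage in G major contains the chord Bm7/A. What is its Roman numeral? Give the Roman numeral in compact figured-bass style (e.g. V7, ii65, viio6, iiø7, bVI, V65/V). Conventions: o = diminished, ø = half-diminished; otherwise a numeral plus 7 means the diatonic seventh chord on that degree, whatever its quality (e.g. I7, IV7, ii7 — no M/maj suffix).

Stacked in thirds the chord is B-D-F#-A: a minor seventh chord on B.
In G major, B is the mediant; the diatonic minor seventh chord there is iii7.
With A in the bass the chord is in third inversion, so the figured bass is 42.

iii42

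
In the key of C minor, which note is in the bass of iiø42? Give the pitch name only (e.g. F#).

C

iiø in C minor has root D; the chord is D-F-Ab-C.
The figure 42 means third inversion — the seventh is in the bass.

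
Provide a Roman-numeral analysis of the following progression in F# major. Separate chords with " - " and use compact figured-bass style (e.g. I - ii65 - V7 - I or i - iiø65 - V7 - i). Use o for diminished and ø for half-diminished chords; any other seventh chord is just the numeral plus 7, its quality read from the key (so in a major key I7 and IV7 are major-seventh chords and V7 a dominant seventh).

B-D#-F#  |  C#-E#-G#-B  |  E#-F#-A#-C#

IV - V7 - I42

B-D#-F#: major triad on B = scale degree 4 → IV.
C#-E#-G#-B has root C#, degree 5 in F# major, so V7.
E#-F#-A#-C#: root F# is the tonic; major seventh chord there is I42.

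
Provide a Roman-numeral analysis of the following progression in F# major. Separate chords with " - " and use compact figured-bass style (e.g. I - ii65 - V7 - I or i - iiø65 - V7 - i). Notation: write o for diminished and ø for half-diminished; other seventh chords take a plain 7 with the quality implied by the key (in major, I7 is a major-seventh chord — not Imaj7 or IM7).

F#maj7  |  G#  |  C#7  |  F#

I7 - V/V - V7 - I

F#maj7: major seventh chord on F# = scale degree 1 → I7.
G#: a major triad on G#, the applied dominant of V → V/V.
C#7: dominant seventh chord on C# = scale degree 5 → V7.
F#: root F# is the tonic; major triad there is I.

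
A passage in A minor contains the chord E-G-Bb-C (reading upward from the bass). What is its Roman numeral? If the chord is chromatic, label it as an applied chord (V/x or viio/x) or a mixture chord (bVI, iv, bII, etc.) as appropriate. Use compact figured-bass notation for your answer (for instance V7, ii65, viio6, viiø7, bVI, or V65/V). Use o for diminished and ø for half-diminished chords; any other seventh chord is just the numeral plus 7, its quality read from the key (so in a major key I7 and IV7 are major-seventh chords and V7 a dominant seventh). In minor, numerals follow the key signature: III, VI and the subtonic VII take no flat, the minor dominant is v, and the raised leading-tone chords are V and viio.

Stacked in thirds the chord is C-E-G-Bb: a dominant seventh chord on C.
C is not a diatonic chord root with this quality in A minor, but it lies a perfect fifth above F (VI), so the chord functions as an applied dominant of VI.
With E in the bass the chord is in first inversion, so the figured bass is 65.

V65/VI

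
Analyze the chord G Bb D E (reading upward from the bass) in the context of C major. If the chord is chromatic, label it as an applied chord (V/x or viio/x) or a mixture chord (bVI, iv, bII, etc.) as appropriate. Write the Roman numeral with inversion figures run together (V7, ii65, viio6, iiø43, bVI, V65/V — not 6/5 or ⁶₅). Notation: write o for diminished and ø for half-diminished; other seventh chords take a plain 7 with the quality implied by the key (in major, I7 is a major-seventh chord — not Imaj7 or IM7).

viiø65/IV

Stacked in thirds the chord is E-G-Bb-D: a half-diminished seventh chord on E.
E sits a half step below F (IV in C major); a diminished chord there is the applied leading-tone chord of IV.
With G in the bass the chord is in first inversion, so the figured bass is 65.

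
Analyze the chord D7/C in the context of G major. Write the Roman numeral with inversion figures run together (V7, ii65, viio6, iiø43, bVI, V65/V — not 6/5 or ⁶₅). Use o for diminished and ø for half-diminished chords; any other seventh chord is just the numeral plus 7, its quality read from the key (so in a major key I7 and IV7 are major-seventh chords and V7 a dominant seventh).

V42

Stacked in thirds the chord is D-F#-A-C: a dominant seventh chord on D.
In G major, D is the dominant; the diatonic dominant seventh chord there is V7.
With C in the bass the chord is in third inversion, so the figured bass is 42.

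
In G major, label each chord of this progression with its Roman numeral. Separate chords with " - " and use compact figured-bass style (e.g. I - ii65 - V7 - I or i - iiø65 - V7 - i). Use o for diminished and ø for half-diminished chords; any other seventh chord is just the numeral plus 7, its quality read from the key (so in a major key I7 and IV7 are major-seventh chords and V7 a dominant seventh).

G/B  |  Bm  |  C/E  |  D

I6 - iii - IV6 - V

G/B: major triad on G = scale degree 1 → I6.
Bm has root B, degree 3 in G major, so iii.
C/E has root C, degree 4 in G major, so IV6.
D has root D, degree 5 in G major, so V.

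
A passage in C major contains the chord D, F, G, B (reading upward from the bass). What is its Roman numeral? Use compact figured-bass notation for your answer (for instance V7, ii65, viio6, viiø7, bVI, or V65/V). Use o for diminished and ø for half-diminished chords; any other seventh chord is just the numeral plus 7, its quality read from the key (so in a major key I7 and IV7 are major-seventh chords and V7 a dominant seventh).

V43

Stacked in thirds the chord is G-B-D-F: a dominant seventh chord on G.
In C major, G is the dominant; the diatonic dominant seventh chord there is V7.
With D in the bass the chord is in second inversion, so the figured bass is 43.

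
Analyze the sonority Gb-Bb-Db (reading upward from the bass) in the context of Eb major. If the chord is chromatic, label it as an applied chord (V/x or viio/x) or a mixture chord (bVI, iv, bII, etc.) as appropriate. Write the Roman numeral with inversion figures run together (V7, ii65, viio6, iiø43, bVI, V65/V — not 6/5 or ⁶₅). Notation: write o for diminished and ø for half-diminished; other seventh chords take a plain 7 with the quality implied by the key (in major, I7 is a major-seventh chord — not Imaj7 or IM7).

Stacked in thirds the chord is Gb-Bb-Db: a major triad on Gb.
Gb is the lowered third degree of Eb major (diatonic 3 would be G). This is a major triad on the lowered third degree, borrowed from the parallel minor.

bIII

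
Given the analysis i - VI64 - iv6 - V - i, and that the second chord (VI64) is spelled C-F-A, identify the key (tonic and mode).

A minor

The anchor chord is a major triad on F, labeled VI64.
If F is scale degree 6 and the mode makes that degree carry a major triad, the tonic is A and the mode is minor.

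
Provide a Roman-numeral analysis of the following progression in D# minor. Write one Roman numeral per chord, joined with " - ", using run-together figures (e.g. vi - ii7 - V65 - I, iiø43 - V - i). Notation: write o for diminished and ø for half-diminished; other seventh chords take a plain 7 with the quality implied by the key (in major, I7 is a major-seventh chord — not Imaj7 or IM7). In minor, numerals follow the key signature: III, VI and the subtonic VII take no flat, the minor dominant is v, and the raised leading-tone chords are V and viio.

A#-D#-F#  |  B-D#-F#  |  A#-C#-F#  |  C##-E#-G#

i64 - VI - III6 - viio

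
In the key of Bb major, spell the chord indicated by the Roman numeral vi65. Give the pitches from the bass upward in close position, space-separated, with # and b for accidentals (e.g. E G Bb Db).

Bb D F G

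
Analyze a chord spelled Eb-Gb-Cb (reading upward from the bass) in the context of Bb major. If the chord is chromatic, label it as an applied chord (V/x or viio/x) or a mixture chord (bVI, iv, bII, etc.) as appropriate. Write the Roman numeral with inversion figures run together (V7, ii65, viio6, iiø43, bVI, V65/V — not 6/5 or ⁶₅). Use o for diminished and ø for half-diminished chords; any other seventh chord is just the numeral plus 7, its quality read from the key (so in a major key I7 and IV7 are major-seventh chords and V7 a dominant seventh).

Stacked in thirds the chord is Cb-Eb-Gb: a major triad on Cb.
Cb is the lowered second degree of Bb major (diatonic 2 would be C). This is the Neapolitan sixth — a major triad on the lowered second degree, here in its customary first inversion.
With Eb in the bass the chord is in first inversion, so the figured bass is 6.

bII6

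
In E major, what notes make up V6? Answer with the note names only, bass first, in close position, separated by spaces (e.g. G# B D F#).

The numeral's case and figure indicate a major triad. In E major its root, the fifth degree, is B.
That chord is spelled B-D#-F#.
With the 6 figure the chord is in first inversion; from the bass D# upward in close position it reads D#-F#-B.

D# F# B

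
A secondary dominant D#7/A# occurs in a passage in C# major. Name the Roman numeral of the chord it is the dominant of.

The chord is a dominant seventh chord on D#.
A dominant resolves down a perfect fifth: D# → G#. In C# major, G# is scale degree 5, i.e. V.

V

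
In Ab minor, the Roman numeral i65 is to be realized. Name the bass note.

i in Ab minor has root Ab; the chord is Ab-Cb-Eb-Gb.
The figure 65 means first inversion — the third is in the bass.

Cb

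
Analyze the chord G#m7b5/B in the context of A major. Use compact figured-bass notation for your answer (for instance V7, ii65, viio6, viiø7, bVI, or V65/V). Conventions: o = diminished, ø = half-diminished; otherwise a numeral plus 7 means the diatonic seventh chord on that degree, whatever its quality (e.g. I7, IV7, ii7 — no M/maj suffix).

viiø65

Stacked in thirds the chord is G#-B-D-F#: a half-diminished seventh chord on G#.
In A major, G# is the leading tone; the diatonic half-diminished seventh chord there is viiø7.
With B in the bass the chord is in first inversion, so the figured bass is 65.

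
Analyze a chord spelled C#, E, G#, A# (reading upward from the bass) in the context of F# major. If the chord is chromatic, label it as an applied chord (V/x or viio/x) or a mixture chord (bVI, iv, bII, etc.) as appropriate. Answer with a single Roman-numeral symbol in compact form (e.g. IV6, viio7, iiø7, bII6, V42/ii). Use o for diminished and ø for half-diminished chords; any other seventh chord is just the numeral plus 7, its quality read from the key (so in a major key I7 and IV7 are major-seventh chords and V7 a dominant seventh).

The pitches A#-C#-E-G# form a half-diminished seventh chord rooted on A#.
A# sits a half step below B (IV in F# major); a diminished chord there is the applied leading-tone chord of IV.
With C# in the bass the chord is in first inversion, so the figured bass is 65.

viiø65/IV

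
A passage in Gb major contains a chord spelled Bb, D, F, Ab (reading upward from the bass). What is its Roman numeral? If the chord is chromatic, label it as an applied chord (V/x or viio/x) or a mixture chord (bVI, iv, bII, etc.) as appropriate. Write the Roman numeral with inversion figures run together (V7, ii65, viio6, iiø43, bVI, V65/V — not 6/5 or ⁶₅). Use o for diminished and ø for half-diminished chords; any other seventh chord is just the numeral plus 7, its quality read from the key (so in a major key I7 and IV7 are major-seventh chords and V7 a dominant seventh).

V7/vi

Stacked in thirds the chord is Bb-D-F-Ab: a dominant seventh chord on Bb.
Bb is not a diatonic chord root with this quality in Gb major, but it lies a perfect fifth above Eb (vi), so the chord functions as an applied dominant of vi.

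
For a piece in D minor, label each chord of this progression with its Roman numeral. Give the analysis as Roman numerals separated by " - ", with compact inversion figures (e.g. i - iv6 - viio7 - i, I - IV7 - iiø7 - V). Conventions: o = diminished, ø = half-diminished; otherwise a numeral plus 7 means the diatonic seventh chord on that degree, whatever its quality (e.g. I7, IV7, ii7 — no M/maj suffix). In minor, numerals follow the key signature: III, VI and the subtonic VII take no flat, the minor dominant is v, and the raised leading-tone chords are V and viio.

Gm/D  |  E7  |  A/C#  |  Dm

Gm/D has root G, degree 4 in D minor, so iv64.
E7 is the secondary dominant of V (dominant seventh chord on E): V7/V.
A/C# has root A, degree 5 in D minor, so V6.
Dm has root D, degree 1 in D minor, so i.

iv64 - V7/V - V6 - i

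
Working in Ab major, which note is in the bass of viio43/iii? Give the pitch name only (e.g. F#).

F

The applied chord viio43/iii is rooted on B: B-D-F-Ab.
The figure 43 means second inversion — the fifth is in the bass.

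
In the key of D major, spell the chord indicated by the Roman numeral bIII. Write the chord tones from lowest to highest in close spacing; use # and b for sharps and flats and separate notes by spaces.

F A C

bIII is a major triad on the lowered third degree, borrowed from the parallel minor. In D major that root is F.
So the chord is F-A-C.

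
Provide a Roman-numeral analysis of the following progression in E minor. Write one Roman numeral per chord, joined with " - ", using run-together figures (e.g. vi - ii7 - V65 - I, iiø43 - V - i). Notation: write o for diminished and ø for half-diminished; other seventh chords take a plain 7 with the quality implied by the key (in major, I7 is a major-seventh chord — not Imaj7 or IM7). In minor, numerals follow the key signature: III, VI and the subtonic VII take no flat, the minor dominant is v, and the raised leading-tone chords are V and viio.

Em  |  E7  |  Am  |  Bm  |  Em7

i - V7/iv - iv - v - i7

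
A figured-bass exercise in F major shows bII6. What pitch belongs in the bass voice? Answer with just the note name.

Bb

bII in F major has root Gb; the chord is Gb-Bb-Db.
The figure 6 means first inversion — the third is in the bass.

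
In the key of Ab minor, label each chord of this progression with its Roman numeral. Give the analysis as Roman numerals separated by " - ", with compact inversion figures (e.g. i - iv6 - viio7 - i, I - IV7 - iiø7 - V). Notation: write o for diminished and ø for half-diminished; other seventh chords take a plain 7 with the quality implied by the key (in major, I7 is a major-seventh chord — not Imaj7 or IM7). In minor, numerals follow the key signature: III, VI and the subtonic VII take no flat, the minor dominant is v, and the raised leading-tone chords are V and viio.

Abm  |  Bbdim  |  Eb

i - iio - V

Abm: minor triad on Ab = scale degree 1 → i.
Bbdim: diminished triad on Bb = scale degree 2 → iio.
Eb: major triad on Eb = scale degree 5 → V.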